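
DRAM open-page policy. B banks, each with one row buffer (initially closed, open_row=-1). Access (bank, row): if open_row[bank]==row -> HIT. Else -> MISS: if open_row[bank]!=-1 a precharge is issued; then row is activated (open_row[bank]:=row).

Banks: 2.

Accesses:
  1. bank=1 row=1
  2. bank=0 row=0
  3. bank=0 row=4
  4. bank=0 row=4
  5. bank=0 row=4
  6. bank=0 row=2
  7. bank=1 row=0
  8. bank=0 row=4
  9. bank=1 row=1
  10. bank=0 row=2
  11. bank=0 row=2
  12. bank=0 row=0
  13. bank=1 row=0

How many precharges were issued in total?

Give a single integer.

Answer: 8

Derivation:
Acc 1: bank1 row1 -> MISS (open row1); precharges=0
Acc 2: bank0 row0 -> MISS (open row0); precharges=0
Acc 3: bank0 row4 -> MISS (open row4); precharges=1
Acc 4: bank0 row4 -> HIT
Acc 5: bank0 row4 -> HIT
Acc 6: bank0 row2 -> MISS (open row2); precharges=2
Acc 7: bank1 row0 -> MISS (open row0); precharges=3
Acc 8: bank0 row4 -> MISS (open row4); precharges=4
Acc 9: bank1 row1 -> MISS (open row1); precharges=5
Acc 10: bank0 row2 -> MISS (open row2); precharges=6
Acc 11: bank0 row2 -> HIT
Acc 12: bank0 row0 -> MISS (open row0); precharges=7
Acc 13: bank1 row0 -> MISS (open row0); precharges=8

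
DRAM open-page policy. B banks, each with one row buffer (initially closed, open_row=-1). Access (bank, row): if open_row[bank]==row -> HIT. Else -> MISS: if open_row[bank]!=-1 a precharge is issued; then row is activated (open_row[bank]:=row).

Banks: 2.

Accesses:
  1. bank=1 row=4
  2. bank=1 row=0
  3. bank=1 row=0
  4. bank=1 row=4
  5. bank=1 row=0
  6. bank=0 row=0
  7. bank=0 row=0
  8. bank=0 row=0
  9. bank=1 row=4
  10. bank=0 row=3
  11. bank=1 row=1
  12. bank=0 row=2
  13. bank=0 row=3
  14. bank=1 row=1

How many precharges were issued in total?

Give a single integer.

Answer: 8

Derivation:
Acc 1: bank1 row4 -> MISS (open row4); precharges=0
Acc 2: bank1 row0 -> MISS (open row0); precharges=1
Acc 3: bank1 row0 -> HIT
Acc 4: bank1 row4 -> MISS (open row4); precharges=2
Acc 5: bank1 row0 -> MISS (open row0); precharges=3
Acc 6: bank0 row0 -> MISS (open row0); precharges=3
Acc 7: bank0 row0 -> HIT
Acc 8: bank0 row0 -> HIT
Acc 9: bank1 row4 -> MISS (open row4); precharges=4
Acc 10: bank0 row3 -> MISS (open row3); precharges=5
Acc 11: bank1 row1 -> MISS (open row1); precharges=6
Acc 12: bank0 row2 -> MISS (open row2); precharges=7
Acc 13: bank0 row3 -> MISS (open row3); precharges=8
Acc 14: bank1 row1 -> HIT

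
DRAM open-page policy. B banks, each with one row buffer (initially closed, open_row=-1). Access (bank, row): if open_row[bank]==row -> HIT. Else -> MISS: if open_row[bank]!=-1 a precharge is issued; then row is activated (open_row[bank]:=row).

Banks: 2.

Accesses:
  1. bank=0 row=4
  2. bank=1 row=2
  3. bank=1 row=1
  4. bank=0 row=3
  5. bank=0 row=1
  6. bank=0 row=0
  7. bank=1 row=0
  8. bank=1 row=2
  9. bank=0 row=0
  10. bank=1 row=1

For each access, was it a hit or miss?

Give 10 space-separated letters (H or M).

Answer: M M M M M M M M H M

Derivation:
Acc 1: bank0 row4 -> MISS (open row4); precharges=0
Acc 2: bank1 row2 -> MISS (open row2); precharges=0
Acc 3: bank1 row1 -> MISS (open row1); precharges=1
Acc 4: bank0 row3 -> MISS (open row3); precharges=2
Acc 5: bank0 row1 -> MISS (open row1); precharges=3
Acc 6: bank0 row0 -> MISS (open row0); precharges=4
Acc 7: bank1 row0 -> MISS (open row0); precharges=5
Acc 8: bank1 row2 -> MISS (open row2); precharges=6
Acc 9: bank0 row0 -> HIT
Acc 10: bank1 row1 -> MISS (open row1); precharges=7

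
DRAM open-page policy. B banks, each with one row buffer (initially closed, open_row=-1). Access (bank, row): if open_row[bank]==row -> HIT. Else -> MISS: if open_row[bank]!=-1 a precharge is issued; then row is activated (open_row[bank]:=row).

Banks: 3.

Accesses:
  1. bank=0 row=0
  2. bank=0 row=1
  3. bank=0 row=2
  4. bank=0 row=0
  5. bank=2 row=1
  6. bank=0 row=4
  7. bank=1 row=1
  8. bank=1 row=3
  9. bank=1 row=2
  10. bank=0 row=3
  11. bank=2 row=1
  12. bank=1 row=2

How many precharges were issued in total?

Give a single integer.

Acc 1: bank0 row0 -> MISS (open row0); precharges=0
Acc 2: bank0 row1 -> MISS (open row1); precharges=1
Acc 3: bank0 row2 -> MISS (open row2); precharges=2
Acc 4: bank0 row0 -> MISS (open row0); precharges=3
Acc 5: bank2 row1 -> MISS (open row1); precharges=3
Acc 6: bank0 row4 -> MISS (open row4); precharges=4
Acc 7: bank1 row1 -> MISS (open row1); precharges=4
Acc 8: bank1 row3 -> MISS (open row3); precharges=5
Acc 9: bank1 row2 -> MISS (open row2); precharges=6
Acc 10: bank0 row3 -> MISS (open row3); precharges=7
Acc 11: bank2 row1 -> HIT
Acc 12: bank1 row2 -> HIT

Answer: 7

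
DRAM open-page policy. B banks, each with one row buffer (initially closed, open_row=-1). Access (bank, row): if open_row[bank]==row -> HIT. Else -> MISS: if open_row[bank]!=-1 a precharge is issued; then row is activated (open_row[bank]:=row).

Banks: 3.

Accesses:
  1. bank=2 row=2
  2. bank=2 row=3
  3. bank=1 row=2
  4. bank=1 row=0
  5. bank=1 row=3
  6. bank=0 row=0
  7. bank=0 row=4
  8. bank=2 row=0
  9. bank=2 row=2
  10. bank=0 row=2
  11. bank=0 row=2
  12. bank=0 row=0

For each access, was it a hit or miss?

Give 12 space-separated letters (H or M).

Answer: M M M M M M M M M M H M

Derivation:
Acc 1: bank2 row2 -> MISS (open row2); precharges=0
Acc 2: bank2 row3 -> MISS (open row3); precharges=1
Acc 3: bank1 row2 -> MISS (open row2); precharges=1
Acc 4: bank1 row0 -> MISS (open row0); precharges=2
Acc 5: bank1 row3 -> MISS (open row3); precharges=3
Acc 6: bank0 row0 -> MISS (open row0); precharges=3
Acc 7: bank0 row4 -> MISS (open row4); precharges=4
Acc 8: bank2 row0 -> MISS (open row0); precharges=5
Acc 9: bank2 row2 -> MISS (open row2); precharges=6
Acc 10: bank0 row2 -> MISS (open row2); precharges=7
Acc 11: bank0 row2 -> HIT
Acc 12: bank0 row0 -> MISS (open row0); precharges=8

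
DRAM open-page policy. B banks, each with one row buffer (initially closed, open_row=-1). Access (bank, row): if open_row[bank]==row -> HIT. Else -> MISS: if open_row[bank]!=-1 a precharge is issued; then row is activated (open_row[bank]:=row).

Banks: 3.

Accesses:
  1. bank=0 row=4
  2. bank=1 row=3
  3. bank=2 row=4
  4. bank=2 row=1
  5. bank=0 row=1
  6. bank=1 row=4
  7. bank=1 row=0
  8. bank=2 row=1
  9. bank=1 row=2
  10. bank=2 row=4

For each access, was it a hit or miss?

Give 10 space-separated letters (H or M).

Acc 1: bank0 row4 -> MISS (open row4); precharges=0
Acc 2: bank1 row3 -> MISS (open row3); precharges=0
Acc 3: bank2 row4 -> MISS (open row4); precharges=0
Acc 4: bank2 row1 -> MISS (open row1); precharges=1
Acc 5: bank0 row1 -> MISS (open row1); precharges=2
Acc 6: bank1 row4 -> MISS (open row4); precharges=3
Acc 7: bank1 row0 -> MISS (open row0); precharges=4
Acc 8: bank2 row1 -> HIT
Acc 9: bank1 row2 -> MISS (open row2); precharges=5
Acc 10: bank2 row4 -> MISS (open row4); precharges=6

Answer: M M M M M M M H M M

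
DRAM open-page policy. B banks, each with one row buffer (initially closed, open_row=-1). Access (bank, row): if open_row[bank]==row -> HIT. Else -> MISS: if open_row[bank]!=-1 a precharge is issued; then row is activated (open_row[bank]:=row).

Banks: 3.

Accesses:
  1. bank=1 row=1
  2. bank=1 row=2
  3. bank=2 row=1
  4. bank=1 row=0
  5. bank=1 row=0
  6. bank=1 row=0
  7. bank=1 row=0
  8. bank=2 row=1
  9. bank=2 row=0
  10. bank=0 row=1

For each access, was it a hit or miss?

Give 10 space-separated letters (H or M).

Acc 1: bank1 row1 -> MISS (open row1); precharges=0
Acc 2: bank1 row2 -> MISS (open row2); precharges=1
Acc 3: bank2 row1 -> MISS (open row1); precharges=1
Acc 4: bank1 row0 -> MISS (open row0); precharges=2
Acc 5: bank1 row0 -> HIT
Acc 6: bank1 row0 -> HIT
Acc 7: bank1 row0 -> HIT
Acc 8: bank2 row1 -> HIT
Acc 9: bank2 row0 -> MISS (open row0); precharges=3
Acc 10: bank0 row1 -> MISS (open row1); precharges=3

Answer: M M M M H H H H M M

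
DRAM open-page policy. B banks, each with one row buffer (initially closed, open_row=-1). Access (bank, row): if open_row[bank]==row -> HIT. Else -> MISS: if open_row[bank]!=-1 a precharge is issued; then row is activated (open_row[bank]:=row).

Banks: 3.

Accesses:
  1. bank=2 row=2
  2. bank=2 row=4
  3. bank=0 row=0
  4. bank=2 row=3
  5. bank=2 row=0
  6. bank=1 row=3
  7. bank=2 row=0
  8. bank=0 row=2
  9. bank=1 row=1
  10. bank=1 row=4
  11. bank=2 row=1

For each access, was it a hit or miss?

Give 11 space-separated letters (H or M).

Answer: M M M M M M H M M M M

Derivation:
Acc 1: bank2 row2 -> MISS (open row2); precharges=0
Acc 2: bank2 row4 -> MISS (open row4); precharges=1
Acc 3: bank0 row0 -> MISS (open row0); precharges=1
Acc 4: bank2 row3 -> MISS (open row3); precharges=2
Acc 5: bank2 row0 -> MISS (open row0); precharges=3
Acc 6: bank1 row3 -> MISS (open row3); precharges=3
Acc 7: bank2 row0 -> HIT
Acc 8: bank0 row2 -> MISS (open row2); precharges=4
Acc 9: bank1 row1 -> MISS (open row1); precharges=5
Acc 10: bank1 row4 -> MISS (open row4); precharges=6
Acc 11: bank2 row1 -> MISS (open row1); precharges=7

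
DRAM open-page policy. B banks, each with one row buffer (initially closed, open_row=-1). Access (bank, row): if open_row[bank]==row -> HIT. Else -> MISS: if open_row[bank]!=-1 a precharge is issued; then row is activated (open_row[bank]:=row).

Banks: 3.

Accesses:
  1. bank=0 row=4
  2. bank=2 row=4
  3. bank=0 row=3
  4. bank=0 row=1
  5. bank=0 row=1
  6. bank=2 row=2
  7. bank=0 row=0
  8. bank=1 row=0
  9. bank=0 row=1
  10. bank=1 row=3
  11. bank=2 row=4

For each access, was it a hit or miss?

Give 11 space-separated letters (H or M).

Answer: M M M M H M M M M M M

Derivation:
Acc 1: bank0 row4 -> MISS (open row4); precharges=0
Acc 2: bank2 row4 -> MISS (open row4); precharges=0
Acc 3: bank0 row3 -> MISS (open row3); precharges=1
Acc 4: bank0 row1 -> MISS (open row1); precharges=2
Acc 5: bank0 row1 -> HIT
Acc 6: bank2 row2 -> MISS (open row2); precharges=3
Acc 7: bank0 row0 -> MISS (open row0); precharges=4
Acc 8: bank1 row0 -> MISS (open row0); precharges=4
Acc 9: bank0 row1 -> MISS (open row1); precharges=5
Acc 10: bank1 row3 -> MISS (open row3); precharges=6
Acc 11: bank2 row4 -> MISS (open row4); precharges=7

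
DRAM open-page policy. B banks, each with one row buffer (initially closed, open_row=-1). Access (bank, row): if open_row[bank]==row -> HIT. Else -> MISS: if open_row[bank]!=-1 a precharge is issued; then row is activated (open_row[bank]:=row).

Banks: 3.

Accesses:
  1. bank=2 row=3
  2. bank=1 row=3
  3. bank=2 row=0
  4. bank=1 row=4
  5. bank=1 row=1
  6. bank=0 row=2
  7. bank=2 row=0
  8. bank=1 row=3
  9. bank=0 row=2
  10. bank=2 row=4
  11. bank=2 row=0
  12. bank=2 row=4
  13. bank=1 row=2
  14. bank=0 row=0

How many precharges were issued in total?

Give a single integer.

Acc 1: bank2 row3 -> MISS (open row3); precharges=0
Acc 2: bank1 row3 -> MISS (open row3); precharges=0
Acc 3: bank2 row0 -> MISS (open row0); precharges=1
Acc 4: bank1 row4 -> MISS (open row4); precharges=2
Acc 5: bank1 row1 -> MISS (open row1); precharges=3
Acc 6: bank0 row2 -> MISS (open row2); precharges=3
Acc 7: bank2 row0 -> HIT
Acc 8: bank1 row3 -> MISS (open row3); precharges=4
Acc 9: bank0 row2 -> HIT
Acc 10: bank2 row4 -> MISS (open row4); precharges=5
Acc 11: bank2 row0 -> MISS (open row0); precharges=6
Acc 12: bank2 row4 -> MISS (open row4); precharges=7
Acc 13: bank1 row2 -> MISS (open row2); precharges=8
Acc 14: bank0 row0 -> MISS (open row0); precharges=9

Answer: 9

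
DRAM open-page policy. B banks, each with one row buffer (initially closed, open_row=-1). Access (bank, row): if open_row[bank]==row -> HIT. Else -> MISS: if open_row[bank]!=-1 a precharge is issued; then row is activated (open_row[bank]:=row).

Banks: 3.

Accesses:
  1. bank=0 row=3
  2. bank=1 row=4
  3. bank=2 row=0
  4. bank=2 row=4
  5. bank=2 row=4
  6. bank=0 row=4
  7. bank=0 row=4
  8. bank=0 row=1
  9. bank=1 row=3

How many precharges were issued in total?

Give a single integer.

Acc 1: bank0 row3 -> MISS (open row3); precharges=0
Acc 2: bank1 row4 -> MISS (open row4); precharges=0
Acc 3: bank2 row0 -> MISS (open row0); precharges=0
Acc 4: bank2 row4 -> MISS (open row4); precharges=1
Acc 5: bank2 row4 -> HIT
Acc 6: bank0 row4 -> MISS (open row4); precharges=2
Acc 7: bank0 row4 -> HIT
Acc 8: bank0 row1 -> MISS (open row1); precharges=3
Acc 9: bank1 row3 -> MISS (open row3); precharges=4

Answer: 4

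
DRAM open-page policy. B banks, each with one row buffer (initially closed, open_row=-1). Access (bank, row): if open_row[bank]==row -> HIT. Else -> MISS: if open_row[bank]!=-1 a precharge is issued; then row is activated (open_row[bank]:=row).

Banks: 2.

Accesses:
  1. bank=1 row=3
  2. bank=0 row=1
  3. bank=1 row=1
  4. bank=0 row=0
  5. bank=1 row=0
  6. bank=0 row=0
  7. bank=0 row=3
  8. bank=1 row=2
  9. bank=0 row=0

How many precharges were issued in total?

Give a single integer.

Answer: 6

Derivation:
Acc 1: bank1 row3 -> MISS (open row3); precharges=0
Acc 2: bank0 row1 -> MISS (open row1); precharges=0
Acc 3: bank1 row1 -> MISS (open row1); precharges=1
Acc 4: bank0 row0 -> MISS (open row0); precharges=2
Acc 5: bank1 row0 -> MISS (open row0); precharges=3
Acc 6: bank0 row0 -> HIT
Acc 7: bank0 row3 -> MISS (open row3); precharges=4
Acc 8: bank1 row2 -> MISS (open row2); precharges=5
Acc 9: bank0 row0 -> MISS (open row0); precharges=6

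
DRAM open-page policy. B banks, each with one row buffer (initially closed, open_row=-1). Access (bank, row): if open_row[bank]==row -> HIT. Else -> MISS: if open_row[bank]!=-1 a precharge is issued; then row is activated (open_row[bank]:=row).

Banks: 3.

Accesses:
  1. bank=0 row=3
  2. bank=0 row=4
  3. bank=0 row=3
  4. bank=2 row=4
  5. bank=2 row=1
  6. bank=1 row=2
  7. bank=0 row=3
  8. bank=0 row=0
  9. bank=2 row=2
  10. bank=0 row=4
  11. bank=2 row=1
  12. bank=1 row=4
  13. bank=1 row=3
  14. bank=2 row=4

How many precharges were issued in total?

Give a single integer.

Answer: 10

Derivation:
Acc 1: bank0 row3 -> MISS (open row3); precharges=0
Acc 2: bank0 row4 -> MISS (open row4); precharges=1
Acc 3: bank0 row3 -> MISS (open row3); precharges=2
Acc 4: bank2 row4 -> MISS (open row4); precharges=2
Acc 5: bank2 row1 -> MISS (open row1); precharges=3
Acc 6: bank1 row2 -> MISS (open row2); precharges=3
Acc 7: bank0 row3 -> HIT
Acc 8: bank0 row0 -> MISS (open row0); precharges=4
Acc 9: bank2 row2 -> MISS (open row2); precharges=5
Acc 10: bank0 row4 -> MISS (open row4); precharges=6
Acc 11: bank2 row1 -> MISS (open row1); precharges=7
Acc 12: bank1 row4 -> MISS (open row4); precharges=8
Acc 13: bank1 row3 -> MISS (open row3); precharges=9
Acc 14: bank2 row4 -> MISS (open row4); precharges=10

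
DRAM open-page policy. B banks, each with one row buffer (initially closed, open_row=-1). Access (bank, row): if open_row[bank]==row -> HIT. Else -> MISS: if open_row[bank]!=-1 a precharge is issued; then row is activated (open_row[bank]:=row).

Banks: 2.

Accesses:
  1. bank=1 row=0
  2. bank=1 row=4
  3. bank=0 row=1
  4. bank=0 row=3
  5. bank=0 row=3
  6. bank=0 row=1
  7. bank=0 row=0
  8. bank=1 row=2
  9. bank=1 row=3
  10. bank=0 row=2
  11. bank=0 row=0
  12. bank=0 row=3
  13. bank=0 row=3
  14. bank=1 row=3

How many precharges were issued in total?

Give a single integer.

Answer: 9

Derivation:
Acc 1: bank1 row0 -> MISS (open row0); precharges=0
Acc 2: bank1 row4 -> MISS (open row4); precharges=1
Acc 3: bank0 row1 -> MISS (open row1); precharges=1
Acc 4: bank0 row3 -> MISS (open row3); precharges=2
Acc 5: bank0 row3 -> HIT
Acc 6: bank0 row1 -> MISS (open row1); precharges=3
Acc 7: bank0 row0 -> MISS (open row0); precharges=4
Acc 8: bank1 row2 -> MISS (open row2); precharges=5
Acc 9: bank1 row3 -> MISS (open row3); precharges=6
Acc 10: bank0 row2 -> MISS (open row2); precharges=7
Acc 11: bank0 row0 -> MISS (open row0); precharges=8
Acc 12: bank0 row3 -> MISS (open row3); precharges=9
Acc 13: bank0 row3 -> HIT
Acc 14: bank1 row3 -> HIT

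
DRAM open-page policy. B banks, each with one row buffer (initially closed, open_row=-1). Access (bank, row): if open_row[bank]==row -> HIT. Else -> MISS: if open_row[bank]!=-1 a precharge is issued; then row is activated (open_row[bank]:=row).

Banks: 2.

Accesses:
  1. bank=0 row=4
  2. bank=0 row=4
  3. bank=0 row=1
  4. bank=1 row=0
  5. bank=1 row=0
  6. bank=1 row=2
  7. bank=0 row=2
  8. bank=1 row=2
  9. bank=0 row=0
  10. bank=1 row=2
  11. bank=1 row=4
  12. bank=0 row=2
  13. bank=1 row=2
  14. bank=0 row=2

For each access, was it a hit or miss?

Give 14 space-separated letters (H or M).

Acc 1: bank0 row4 -> MISS (open row4); precharges=0
Acc 2: bank0 row4 -> HIT
Acc 3: bank0 row1 -> MISS (open row1); precharges=1
Acc 4: bank1 row0 -> MISS (open row0); precharges=1
Acc 5: bank1 row0 -> HIT
Acc 6: bank1 row2 -> MISS (open row2); precharges=2
Acc 7: bank0 row2 -> MISS (open row2); precharges=3
Acc 8: bank1 row2 -> HIT
Acc 9: bank0 row0 -> MISS (open row0); precharges=4
Acc 10: bank1 row2 -> HIT
Acc 11: bank1 row4 -> MISS (open row4); precharges=5
Acc 12: bank0 row2 -> MISS (open row2); precharges=6
Acc 13: bank1 row2 -> MISS (open row2); precharges=7
Acc 14: bank0 row2 -> HIT

Answer: M H M M H M M H M H M M M H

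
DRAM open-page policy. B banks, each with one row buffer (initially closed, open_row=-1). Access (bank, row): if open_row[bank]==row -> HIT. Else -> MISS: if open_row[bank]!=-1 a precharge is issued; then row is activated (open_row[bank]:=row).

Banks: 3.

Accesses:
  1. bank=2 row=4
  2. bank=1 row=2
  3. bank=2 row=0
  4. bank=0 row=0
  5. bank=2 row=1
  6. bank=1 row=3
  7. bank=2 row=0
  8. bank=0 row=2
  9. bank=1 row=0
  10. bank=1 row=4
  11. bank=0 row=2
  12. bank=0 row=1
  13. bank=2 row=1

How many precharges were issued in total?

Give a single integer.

Answer: 9

Derivation:
Acc 1: bank2 row4 -> MISS (open row4); precharges=0
Acc 2: bank1 row2 -> MISS (open row2); precharges=0
Acc 3: bank2 row0 -> MISS (open row0); precharges=1
Acc 4: bank0 row0 -> MISS (open row0); precharges=1
Acc 5: bank2 row1 -> MISS (open row1); precharges=2
Acc 6: bank1 row3 -> MISS (open row3); precharges=3
Acc 7: bank2 row0 -> MISS (open row0); precharges=4
Acc 8: bank0 row2 -> MISS (open row2); precharges=5
Acc 9: bank1 row0 -> MISS (open row0); precharges=6
Acc 10: bank1 row4 -> MISS (open row4); precharges=7
Acc 11: bank0 row2 -> HIT
Acc 12: bank0 row1 -> MISS (open row1); precharges=8
Acc 13: bank2 row1 -> MISS (open row1); precharges=9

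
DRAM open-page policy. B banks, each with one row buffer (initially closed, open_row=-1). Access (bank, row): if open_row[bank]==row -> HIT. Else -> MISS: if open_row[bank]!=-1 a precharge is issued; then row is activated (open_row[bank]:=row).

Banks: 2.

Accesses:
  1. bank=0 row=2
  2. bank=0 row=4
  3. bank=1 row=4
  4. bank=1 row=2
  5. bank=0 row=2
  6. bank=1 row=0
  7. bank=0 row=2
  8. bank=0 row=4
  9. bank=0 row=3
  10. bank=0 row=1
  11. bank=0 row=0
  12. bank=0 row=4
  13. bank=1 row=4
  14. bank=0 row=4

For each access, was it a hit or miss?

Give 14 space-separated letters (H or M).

Answer: M M M M M M H M M M M M M H

Derivation:
Acc 1: bank0 row2 -> MISS (open row2); precharges=0
Acc 2: bank0 row4 -> MISS (open row4); precharges=1
Acc 3: bank1 row4 -> MISS (open row4); precharges=1
Acc 4: bank1 row2 -> MISS (open row2); precharges=2
Acc 5: bank0 row2 -> MISS (open row2); precharges=3
Acc 6: bank1 row0 -> MISS (open row0); precharges=4
Acc 7: bank0 row2 -> HIT
Acc 8: bank0 row4 -> MISS (open row4); precharges=5
Acc 9: bank0 row3 -> MISS (open row3); precharges=6
Acc 10: bank0 row1 -> MISS (open row1); precharges=7
Acc 11: bank0 row0 -> MISS (open row0); precharges=8
Acc 12: bank0 row4 -> MISS (open row4); precharges=9
Acc 13: bank1 row4 -> MISS (open row4); precharges=10
Acc 14: bank0 row4 -> HIT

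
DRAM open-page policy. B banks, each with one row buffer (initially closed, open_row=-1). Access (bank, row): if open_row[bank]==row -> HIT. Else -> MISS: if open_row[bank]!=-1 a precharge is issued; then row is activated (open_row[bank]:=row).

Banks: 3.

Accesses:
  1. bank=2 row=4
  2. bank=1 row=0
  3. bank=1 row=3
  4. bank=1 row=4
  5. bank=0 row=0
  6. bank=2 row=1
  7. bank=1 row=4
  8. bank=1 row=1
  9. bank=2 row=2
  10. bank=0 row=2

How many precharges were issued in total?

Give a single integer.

Acc 1: bank2 row4 -> MISS (open row4); precharges=0
Acc 2: bank1 row0 -> MISS (open row0); precharges=0
Acc 3: bank1 row3 -> MISS (open row3); precharges=1
Acc 4: bank1 row4 -> MISS (open row4); precharges=2
Acc 5: bank0 row0 -> MISS (open row0); precharges=2
Acc 6: bank2 row1 -> MISS (open row1); precharges=3
Acc 7: bank1 row4 -> HIT
Acc 8: bank1 row1 -> MISS (open row1); precharges=4
Acc 9: bank2 row2 -> MISS (open row2); precharges=5
Acc 10: bank0 row2 -> MISS (open row2); precharges=6

Answer: 6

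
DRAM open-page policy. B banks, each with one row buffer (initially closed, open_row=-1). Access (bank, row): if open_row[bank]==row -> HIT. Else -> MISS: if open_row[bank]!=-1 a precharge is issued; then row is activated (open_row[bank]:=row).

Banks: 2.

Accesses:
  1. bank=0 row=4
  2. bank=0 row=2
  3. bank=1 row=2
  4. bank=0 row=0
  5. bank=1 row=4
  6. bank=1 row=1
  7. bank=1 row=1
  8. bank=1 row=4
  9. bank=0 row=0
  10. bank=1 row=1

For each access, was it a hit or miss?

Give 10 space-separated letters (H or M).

Answer: M M M M M M H M H M

Derivation:
Acc 1: bank0 row4 -> MISS (open row4); precharges=0
Acc 2: bank0 row2 -> MISS (open row2); precharges=1
Acc 3: bank1 row2 -> MISS (open row2); precharges=1
Acc 4: bank0 row0 -> MISS (open row0); precharges=2
Acc 5: bank1 row4 -> MISS (open row4); precharges=3
Acc 6: bank1 row1 -> MISS (open row1); precharges=4
Acc 7: bank1 row1 -> HIT
Acc 8: bank1 row4 -> MISS (open row4); precharges=5
Acc 9: bank0 row0 -> HIT
Acc 10: bank1 row1 -> MISS (open row1); precharges=6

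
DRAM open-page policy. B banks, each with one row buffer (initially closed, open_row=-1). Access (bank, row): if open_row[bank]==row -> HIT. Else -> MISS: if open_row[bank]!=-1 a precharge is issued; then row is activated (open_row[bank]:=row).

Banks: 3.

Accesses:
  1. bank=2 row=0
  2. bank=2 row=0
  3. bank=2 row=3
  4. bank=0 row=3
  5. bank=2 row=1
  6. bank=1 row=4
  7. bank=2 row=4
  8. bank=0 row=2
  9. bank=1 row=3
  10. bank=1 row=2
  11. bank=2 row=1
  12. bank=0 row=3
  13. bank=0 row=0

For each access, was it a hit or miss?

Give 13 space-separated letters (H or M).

Acc 1: bank2 row0 -> MISS (open row0); precharges=0
Acc 2: bank2 row0 -> HIT
Acc 3: bank2 row3 -> MISS (open row3); precharges=1
Acc 4: bank0 row3 -> MISS (open row3); precharges=1
Acc 5: bank2 row1 -> MISS (open row1); precharges=2
Acc 6: bank1 row4 -> MISS (open row4); precharges=2
Acc 7: bank2 row4 -> MISS (open row4); precharges=3
Acc 8: bank0 row2 -> MISS (open row2); precharges=4
Acc 9: bank1 row3 -> MISS (open row3); precharges=5
Acc 10: bank1 row2 -> MISS (open row2); precharges=6
Acc 11: bank2 row1 -> MISS (open row1); precharges=7
Acc 12: bank0 row3 -> MISS (open row3); precharges=8
Acc 13: bank0 row0 -> MISS (open row0); precharges=9

Answer: M H M M M M M M M M M M M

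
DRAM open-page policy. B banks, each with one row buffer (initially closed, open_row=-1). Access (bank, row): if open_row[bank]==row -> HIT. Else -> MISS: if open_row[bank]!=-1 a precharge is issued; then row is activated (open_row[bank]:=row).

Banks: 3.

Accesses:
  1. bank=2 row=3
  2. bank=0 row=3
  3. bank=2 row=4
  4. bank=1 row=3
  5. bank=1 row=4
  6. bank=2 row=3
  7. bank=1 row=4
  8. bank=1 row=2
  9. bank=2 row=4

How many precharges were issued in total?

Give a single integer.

Answer: 5

Derivation:
Acc 1: bank2 row3 -> MISS (open row3); precharges=0
Acc 2: bank0 row3 -> MISS (open row3); precharges=0
Acc 3: bank2 row4 -> MISS (open row4); precharges=1
Acc 4: bank1 row3 -> MISS (open row3); precharges=1
Acc 5: bank1 row4 -> MISS (open row4); precharges=2
Acc 6: bank2 row3 -> MISS (open row3); precharges=3
Acc 7: bank1 row4 -> HIT
Acc 8: bank1 row2 -> MISS (open row2); precharges=4
Acc 9: bank2 row4 -> MISS (open row4); precharges=5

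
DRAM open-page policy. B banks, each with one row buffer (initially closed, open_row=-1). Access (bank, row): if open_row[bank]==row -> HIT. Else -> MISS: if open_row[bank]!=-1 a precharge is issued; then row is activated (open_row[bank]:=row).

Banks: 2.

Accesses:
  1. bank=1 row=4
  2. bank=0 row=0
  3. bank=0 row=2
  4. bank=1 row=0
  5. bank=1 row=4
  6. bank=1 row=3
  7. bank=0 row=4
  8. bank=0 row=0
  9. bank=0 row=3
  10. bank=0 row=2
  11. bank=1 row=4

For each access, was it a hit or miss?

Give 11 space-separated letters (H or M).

Answer: M M M M M M M M M M M

Derivation:
Acc 1: bank1 row4 -> MISS (open row4); precharges=0
Acc 2: bank0 row0 -> MISS (open row0); precharges=0
Acc 3: bank0 row2 -> MISS (open row2); precharges=1
Acc 4: bank1 row0 -> MISS (open row0); precharges=2
Acc 5: bank1 row4 -> MISS (open row4); precharges=3
Acc 6: bank1 row3 -> MISS (open row3); precharges=4
Acc 7: bank0 row4 -> MISS (open row4); precharges=5
Acc 8: bank0 row0 -> MISS (open row0); precharges=6
Acc 9: bank0 row3 -> MISS (open row3); precharges=7
Acc 10: bank0 row2 -> MISS (open row2); precharges=8
Acc 11: bank1 row4 -> MISS (open row4); precharges=9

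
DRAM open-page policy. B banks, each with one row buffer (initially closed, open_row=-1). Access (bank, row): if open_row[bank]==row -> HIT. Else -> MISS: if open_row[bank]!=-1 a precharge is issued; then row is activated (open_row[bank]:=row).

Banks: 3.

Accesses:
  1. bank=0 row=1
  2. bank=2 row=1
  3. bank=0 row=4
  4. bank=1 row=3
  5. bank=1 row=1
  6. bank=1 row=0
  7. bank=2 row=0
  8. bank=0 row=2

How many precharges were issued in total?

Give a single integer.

Acc 1: bank0 row1 -> MISS (open row1); precharges=0
Acc 2: bank2 row1 -> MISS (open row1); precharges=0
Acc 3: bank0 row4 -> MISS (open row4); precharges=1
Acc 4: bank1 row3 -> MISS (open row3); precharges=1
Acc 5: bank1 row1 -> MISS (open row1); precharges=2
Acc 6: bank1 row0 -> MISS (open row0); precharges=3
Acc 7: bank2 row0 -> MISS (open row0); precharges=4
Acc 8: bank0 row2 -> MISS (open row2); precharges=5

Answer: 5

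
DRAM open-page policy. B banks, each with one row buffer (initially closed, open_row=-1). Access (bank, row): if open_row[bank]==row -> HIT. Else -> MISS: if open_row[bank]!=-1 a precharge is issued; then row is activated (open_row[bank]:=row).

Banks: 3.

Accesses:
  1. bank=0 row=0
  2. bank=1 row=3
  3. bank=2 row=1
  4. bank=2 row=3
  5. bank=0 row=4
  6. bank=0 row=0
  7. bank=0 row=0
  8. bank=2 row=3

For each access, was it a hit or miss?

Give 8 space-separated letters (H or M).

Answer: M M M M M M H H

Derivation:
Acc 1: bank0 row0 -> MISS (open row0); precharges=0
Acc 2: bank1 row3 -> MISS (open row3); precharges=0
Acc 3: bank2 row1 -> MISS (open row1); precharges=0
Acc 4: bank2 row3 -> MISS (open row3); precharges=1
Acc 5: bank0 row4 -> MISS (open row4); precharges=2
Acc 6: bank0 row0 -> MISS (open row0); precharges=3
Acc 7: bank0 row0 -> HIT
Acc 8: bank2 row3 -> HIT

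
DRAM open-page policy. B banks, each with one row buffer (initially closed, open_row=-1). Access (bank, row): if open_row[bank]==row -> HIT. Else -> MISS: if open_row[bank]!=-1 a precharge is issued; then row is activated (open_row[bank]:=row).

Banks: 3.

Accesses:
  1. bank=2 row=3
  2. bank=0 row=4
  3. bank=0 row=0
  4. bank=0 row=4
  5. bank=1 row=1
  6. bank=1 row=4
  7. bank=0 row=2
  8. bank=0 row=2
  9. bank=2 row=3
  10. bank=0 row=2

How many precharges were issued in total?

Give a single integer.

Acc 1: bank2 row3 -> MISS (open row3); precharges=0
Acc 2: bank0 row4 -> MISS (open row4); precharges=0
Acc 3: bank0 row0 -> MISS (open row0); precharges=1
Acc 4: bank0 row4 -> MISS (open row4); precharges=2
Acc 5: bank1 row1 -> MISS (open row1); precharges=2
Acc 6: bank1 row4 -> MISS (open row4); precharges=3
Acc 7: bank0 row2 -> MISS (open row2); precharges=4
Acc 8: bank0 row2 -> HIT
Acc 9: bank2 row3 -> HIT
Acc 10: bank0 row2 -> HIT

Answer: 4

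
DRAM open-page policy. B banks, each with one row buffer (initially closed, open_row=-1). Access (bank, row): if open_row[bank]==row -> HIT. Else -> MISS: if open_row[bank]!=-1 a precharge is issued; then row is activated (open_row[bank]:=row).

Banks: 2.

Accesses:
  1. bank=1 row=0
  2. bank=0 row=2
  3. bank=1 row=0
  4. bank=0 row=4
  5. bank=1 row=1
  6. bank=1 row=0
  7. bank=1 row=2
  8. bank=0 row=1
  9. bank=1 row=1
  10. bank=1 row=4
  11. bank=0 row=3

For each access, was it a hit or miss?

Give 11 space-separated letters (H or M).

Answer: M M H M M M M M M M M

Derivation:
Acc 1: bank1 row0 -> MISS (open row0); precharges=0
Acc 2: bank0 row2 -> MISS (open row2); precharges=0
Acc 3: bank1 row0 -> HIT
Acc 4: bank0 row4 -> MISS (open row4); precharges=1
Acc 5: bank1 row1 -> MISS (open row1); precharges=2
Acc 6: bank1 row0 -> MISS (open row0); precharges=3
Acc 7: bank1 row2 -> MISS (open row2); precharges=4
Acc 8: bank0 row1 -> MISS (open row1); precharges=5
Acc 9: bank1 row1 -> MISS (open row1); precharges=6
Acc 10: bank1 row4 -> MISS (open row4); precharges=7
Acc 11: bank0 row3 -> MISS (open row3); precharges=8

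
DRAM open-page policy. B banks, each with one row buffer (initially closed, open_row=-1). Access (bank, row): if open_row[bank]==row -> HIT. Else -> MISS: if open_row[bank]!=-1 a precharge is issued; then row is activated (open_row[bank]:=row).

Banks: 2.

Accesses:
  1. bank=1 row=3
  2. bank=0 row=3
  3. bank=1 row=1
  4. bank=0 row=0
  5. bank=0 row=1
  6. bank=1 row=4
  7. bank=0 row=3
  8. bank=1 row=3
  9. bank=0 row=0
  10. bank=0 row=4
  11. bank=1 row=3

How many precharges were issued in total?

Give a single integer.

Acc 1: bank1 row3 -> MISS (open row3); precharges=0
Acc 2: bank0 row3 -> MISS (open row3); precharges=0
Acc 3: bank1 row1 -> MISS (open row1); precharges=1
Acc 4: bank0 row0 -> MISS (open row0); precharges=2
Acc 5: bank0 row1 -> MISS (open row1); precharges=3
Acc 6: bank1 row4 -> MISS (open row4); precharges=4
Acc 7: bank0 row3 -> MISS (open row3); precharges=5
Acc 8: bank1 row3 -> MISS (open row3); precharges=6
Acc 9: bank0 row0 -> MISS (open row0); precharges=7
Acc 10: bank0 row4 -> MISS (open row4); precharges=8
Acc 11: bank1 row3 -> HIT

Answer: 8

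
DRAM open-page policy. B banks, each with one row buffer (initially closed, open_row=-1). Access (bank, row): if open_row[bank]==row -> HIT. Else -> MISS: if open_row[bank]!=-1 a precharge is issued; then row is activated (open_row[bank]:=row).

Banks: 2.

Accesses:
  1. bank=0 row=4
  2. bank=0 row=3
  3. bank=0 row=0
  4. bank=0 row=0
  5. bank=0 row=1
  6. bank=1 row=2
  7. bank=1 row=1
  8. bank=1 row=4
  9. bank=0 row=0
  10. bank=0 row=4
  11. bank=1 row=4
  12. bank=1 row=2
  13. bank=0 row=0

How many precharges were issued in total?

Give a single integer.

Acc 1: bank0 row4 -> MISS (open row4); precharges=0
Acc 2: bank0 row3 -> MISS (open row3); precharges=1
Acc 3: bank0 row0 -> MISS (open row0); precharges=2
Acc 4: bank0 row0 -> HIT
Acc 5: bank0 row1 -> MISS (open row1); precharges=3
Acc 6: bank1 row2 -> MISS (open row2); precharges=3
Acc 7: bank1 row1 -> MISS (open row1); precharges=4
Acc 8: bank1 row4 -> MISS (open row4); precharges=5
Acc 9: bank0 row0 -> MISS (open row0); precharges=6
Acc 10: bank0 row4 -> MISS (open row4); precharges=7
Acc 11: bank1 row4 -> HIT
Acc 12: bank1 row2 -> MISS (open row2); precharges=8
Acc 13: bank0 row0 -> MISS (open row0); precharges=9

Answer: 9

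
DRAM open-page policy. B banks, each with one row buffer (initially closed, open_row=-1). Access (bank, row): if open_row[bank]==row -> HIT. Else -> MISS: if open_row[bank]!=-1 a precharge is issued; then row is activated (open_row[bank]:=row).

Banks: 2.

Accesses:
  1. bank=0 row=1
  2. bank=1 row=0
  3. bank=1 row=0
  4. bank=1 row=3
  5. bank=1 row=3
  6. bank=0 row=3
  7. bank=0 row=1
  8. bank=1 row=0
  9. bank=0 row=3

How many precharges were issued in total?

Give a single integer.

Answer: 5

Derivation:
Acc 1: bank0 row1 -> MISS (open row1); precharges=0
Acc 2: bank1 row0 -> MISS (open row0); precharges=0
Acc 3: bank1 row0 -> HIT
Acc 4: bank1 row3 -> MISS (open row3); precharges=1
Acc 5: bank1 row3 -> HIT
Acc 6: bank0 row3 -> MISS (open row3); precharges=2
Acc 7: bank0 row1 -> MISS (open row1); precharges=3
Acc 8: bank1 row0 -> MISS (open row0); precharges=4
Acc 9: bank0 row3 -> MISS (open row3); precharges=5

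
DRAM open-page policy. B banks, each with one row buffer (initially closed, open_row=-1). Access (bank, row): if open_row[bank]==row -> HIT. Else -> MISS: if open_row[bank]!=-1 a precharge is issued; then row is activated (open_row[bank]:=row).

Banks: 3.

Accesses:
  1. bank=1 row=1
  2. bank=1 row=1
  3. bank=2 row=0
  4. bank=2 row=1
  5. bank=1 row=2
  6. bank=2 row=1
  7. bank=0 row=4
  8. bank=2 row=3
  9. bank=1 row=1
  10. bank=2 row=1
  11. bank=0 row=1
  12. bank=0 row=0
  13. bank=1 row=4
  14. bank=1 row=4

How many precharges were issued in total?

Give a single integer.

Acc 1: bank1 row1 -> MISS (open row1); precharges=0
Acc 2: bank1 row1 -> HIT
Acc 3: bank2 row0 -> MISS (open row0); precharges=0
Acc 4: bank2 row1 -> MISS (open row1); precharges=1
Acc 5: bank1 row2 -> MISS (open row2); precharges=2
Acc 6: bank2 row1 -> HIT
Acc 7: bank0 row4 -> MISS (open row4); precharges=2
Acc 8: bank2 row3 -> MISS (open row3); precharges=3
Acc 9: bank1 row1 -> MISS (open row1); precharges=4
Acc 10: bank2 row1 -> MISS (open row1); precharges=5
Acc 11: bank0 row1 -> MISS (open row1); precharges=6
Acc 12: bank0 row0 -> MISS (open row0); precharges=7
Acc 13: bank1 row4 -> MISS (open row4); precharges=8
Acc 14: bank1 row4 -> HIT

Answer: 8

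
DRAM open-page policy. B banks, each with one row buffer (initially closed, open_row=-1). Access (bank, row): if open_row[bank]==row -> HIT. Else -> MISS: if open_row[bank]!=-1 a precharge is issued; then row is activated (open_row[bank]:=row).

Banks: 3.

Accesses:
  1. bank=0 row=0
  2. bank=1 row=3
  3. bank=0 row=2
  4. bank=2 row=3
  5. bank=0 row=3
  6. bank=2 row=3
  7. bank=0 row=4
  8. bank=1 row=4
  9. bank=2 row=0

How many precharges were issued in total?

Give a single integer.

Acc 1: bank0 row0 -> MISS (open row0); precharges=0
Acc 2: bank1 row3 -> MISS (open row3); precharges=0
Acc 3: bank0 row2 -> MISS (open row2); precharges=1
Acc 4: bank2 row3 -> MISS (open row3); precharges=1
Acc 5: bank0 row3 -> MISS (open row3); precharges=2
Acc 6: bank2 row3 -> HIT
Acc 7: bank0 row4 -> MISS (open row4); precharges=3
Acc 8: bank1 row4 -> MISS (open row4); precharges=4
Acc 9: bank2 row0 -> MISS (open row0); precharges=5

Answer: 5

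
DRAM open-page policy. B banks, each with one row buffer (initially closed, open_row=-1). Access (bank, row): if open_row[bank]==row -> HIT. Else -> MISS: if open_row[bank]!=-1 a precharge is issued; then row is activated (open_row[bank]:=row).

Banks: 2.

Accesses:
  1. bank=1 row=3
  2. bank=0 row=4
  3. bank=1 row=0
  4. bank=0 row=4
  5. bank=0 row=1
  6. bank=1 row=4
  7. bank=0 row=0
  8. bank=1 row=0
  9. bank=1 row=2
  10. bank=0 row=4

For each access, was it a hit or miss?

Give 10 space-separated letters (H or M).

Acc 1: bank1 row3 -> MISS (open row3); precharges=0
Acc 2: bank0 row4 -> MISS (open row4); precharges=0
Acc 3: bank1 row0 -> MISS (open row0); precharges=1
Acc 4: bank0 row4 -> HIT
Acc 5: bank0 row1 -> MISS (open row1); precharges=2
Acc 6: bank1 row4 -> MISS (open row4); precharges=3
Acc 7: bank0 row0 -> MISS (open row0); precharges=4
Acc 8: bank1 row0 -> MISS (open row0); precharges=5
Acc 9: bank1 row2 -> MISS (open row2); precharges=6
Acc 10: bank0 row4 -> MISS (open row4); precharges=7

Answer: M M M H M M M M M M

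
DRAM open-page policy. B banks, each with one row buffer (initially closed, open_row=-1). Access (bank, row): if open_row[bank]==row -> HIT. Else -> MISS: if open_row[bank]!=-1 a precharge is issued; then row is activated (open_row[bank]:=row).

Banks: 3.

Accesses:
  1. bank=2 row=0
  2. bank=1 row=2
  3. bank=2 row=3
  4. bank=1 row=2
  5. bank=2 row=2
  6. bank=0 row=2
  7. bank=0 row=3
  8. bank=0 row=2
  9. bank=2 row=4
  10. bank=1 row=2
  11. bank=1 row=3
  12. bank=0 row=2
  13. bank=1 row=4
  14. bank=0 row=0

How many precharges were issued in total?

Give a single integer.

Acc 1: bank2 row0 -> MISS (open row0); precharges=0
Acc 2: bank1 row2 -> MISS (open row2); precharges=0
Acc 3: bank2 row3 -> MISS (open row3); precharges=1
Acc 4: bank1 row2 -> HIT
Acc 5: bank2 row2 -> MISS (open row2); precharges=2
Acc 6: bank0 row2 -> MISS (open row2); precharges=2
Acc 7: bank0 row3 -> MISS (open row3); precharges=3
Acc 8: bank0 row2 -> MISS (open row2); precharges=4
Acc 9: bank2 row4 -> MISS (open row4); precharges=5
Acc 10: bank1 row2 -> HIT
Acc 11: bank1 row3 -> MISS (open row3); precharges=6
Acc 12: bank0 row2 -> HIT
Acc 13: bank1 row4 -> MISS (open row4); precharges=7
Acc 14: bank0 row0 -> MISS (open row0); precharges=8

Answer: 8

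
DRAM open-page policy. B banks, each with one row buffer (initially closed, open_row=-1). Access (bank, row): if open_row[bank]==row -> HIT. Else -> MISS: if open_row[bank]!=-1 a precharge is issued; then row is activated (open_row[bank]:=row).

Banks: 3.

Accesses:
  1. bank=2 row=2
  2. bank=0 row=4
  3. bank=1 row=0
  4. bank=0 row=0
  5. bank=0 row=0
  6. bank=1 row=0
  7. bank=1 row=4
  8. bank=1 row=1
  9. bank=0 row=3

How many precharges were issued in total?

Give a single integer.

Answer: 4

Derivation:
Acc 1: bank2 row2 -> MISS (open row2); precharges=0
Acc 2: bank0 row4 -> MISS (open row4); precharges=0
Acc 3: bank1 row0 -> MISS (open row0); precharges=0
Acc 4: bank0 row0 -> MISS (open row0); precharges=1
Acc 5: bank0 row0 -> HIT
Acc 6: bank1 row0 -> HIT
Acc 7: bank1 row4 -> MISS (open row4); precharges=2
Acc 8: bank1 row1 -> MISS (open row1); precharges=3
Acc 9: bank0 row3 -> MISS (open row3); precharges=4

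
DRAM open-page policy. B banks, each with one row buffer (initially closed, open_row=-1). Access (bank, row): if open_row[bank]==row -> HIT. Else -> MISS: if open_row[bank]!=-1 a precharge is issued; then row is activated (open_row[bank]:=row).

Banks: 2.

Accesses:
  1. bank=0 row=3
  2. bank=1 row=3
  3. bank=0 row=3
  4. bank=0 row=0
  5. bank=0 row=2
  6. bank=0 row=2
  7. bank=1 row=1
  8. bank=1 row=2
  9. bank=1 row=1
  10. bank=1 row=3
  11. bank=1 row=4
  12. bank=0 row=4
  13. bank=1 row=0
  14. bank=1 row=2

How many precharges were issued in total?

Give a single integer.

Acc 1: bank0 row3 -> MISS (open row3); precharges=0
Acc 2: bank1 row3 -> MISS (open row3); precharges=0
Acc 3: bank0 row3 -> HIT
Acc 4: bank0 row0 -> MISS (open row0); precharges=1
Acc 5: bank0 row2 -> MISS (open row2); precharges=2
Acc 6: bank0 row2 -> HIT
Acc 7: bank1 row1 -> MISS (open row1); precharges=3
Acc 8: bank1 row2 -> MISS (open row2); precharges=4
Acc 9: bank1 row1 -> MISS (open row1); precharges=5
Acc 10: bank1 row3 -> MISS (open row3); precharges=6
Acc 11: bank1 row4 -> MISS (open row4); precharges=7
Acc 12: bank0 row4 -> MISS (open row4); precharges=8
Acc 13: bank1 row0 -> MISS (open row0); precharges=9
Acc 14: bank1 row2 -> MISS (open row2); precharges=10

Answer: 10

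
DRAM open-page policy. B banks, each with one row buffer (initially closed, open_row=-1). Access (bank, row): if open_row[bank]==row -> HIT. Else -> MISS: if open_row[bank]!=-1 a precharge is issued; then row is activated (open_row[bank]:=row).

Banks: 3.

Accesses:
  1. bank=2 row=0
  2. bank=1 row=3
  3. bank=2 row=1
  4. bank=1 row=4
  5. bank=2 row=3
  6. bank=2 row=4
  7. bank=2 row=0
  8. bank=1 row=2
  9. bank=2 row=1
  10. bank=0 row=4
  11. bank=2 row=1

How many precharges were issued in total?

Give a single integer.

Acc 1: bank2 row0 -> MISS (open row0); precharges=0
Acc 2: bank1 row3 -> MISS (open row3); precharges=0
Acc 3: bank2 row1 -> MISS (open row1); precharges=1
Acc 4: bank1 row4 -> MISS (open row4); precharges=2
Acc 5: bank2 row3 -> MISS (open row3); precharges=3
Acc 6: bank2 row4 -> MISS (open row4); precharges=4
Acc 7: bank2 row0 -> MISS (open row0); precharges=5
Acc 8: bank1 row2 -> MISS (open row2); precharges=6
Acc 9: bank2 row1 -> MISS (open row1); precharges=7
Acc 10: bank0 row4 -> MISS (open row4); precharges=7
Acc 11: bank2 row1 -> HIT

Answer: 7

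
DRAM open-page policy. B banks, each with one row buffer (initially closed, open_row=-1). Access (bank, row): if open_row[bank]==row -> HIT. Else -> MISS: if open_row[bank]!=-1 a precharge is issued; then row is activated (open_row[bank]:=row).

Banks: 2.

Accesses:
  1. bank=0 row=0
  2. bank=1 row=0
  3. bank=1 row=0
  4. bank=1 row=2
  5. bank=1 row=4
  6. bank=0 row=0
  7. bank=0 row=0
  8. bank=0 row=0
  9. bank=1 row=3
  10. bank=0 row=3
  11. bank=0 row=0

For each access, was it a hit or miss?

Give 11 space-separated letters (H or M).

Acc 1: bank0 row0 -> MISS (open row0); precharges=0
Acc 2: bank1 row0 -> MISS (open row0); precharges=0
Acc 3: bank1 row0 -> HIT
Acc 4: bank1 row2 -> MISS (open row2); precharges=1
Acc 5: bank1 row4 -> MISS (open row4); precharges=2
Acc 6: bank0 row0 -> HIT
Acc 7: bank0 row0 -> HIT
Acc 8: bank0 row0 -> HIT
Acc 9: bank1 row3 -> MISS (open row3); precharges=3
Acc 10: bank0 row3 -> MISS (open row3); precharges=4
Acc 11: bank0 row0 -> MISS (open row0); precharges=5

Answer: M M H M M H H H M M M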